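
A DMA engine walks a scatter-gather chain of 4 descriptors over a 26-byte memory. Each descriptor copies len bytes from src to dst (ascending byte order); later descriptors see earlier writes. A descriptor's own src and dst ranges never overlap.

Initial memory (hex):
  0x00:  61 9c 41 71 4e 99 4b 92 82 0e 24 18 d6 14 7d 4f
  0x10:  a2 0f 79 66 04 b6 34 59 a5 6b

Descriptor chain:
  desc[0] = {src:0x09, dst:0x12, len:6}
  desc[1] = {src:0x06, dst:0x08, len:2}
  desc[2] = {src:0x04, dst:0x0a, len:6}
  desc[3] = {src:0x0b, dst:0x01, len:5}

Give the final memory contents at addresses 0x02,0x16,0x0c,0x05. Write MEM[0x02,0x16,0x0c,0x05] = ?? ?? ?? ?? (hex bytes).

[0] 0x09->0x12 len=6 : 0e 24 18 d6 14 7d
[1] 0x06->0x08 len=2 : 4b 92
[2] 0x04->0x0a len=6 : 4e 99 4b 92 4b 92
[3] 0x0b->0x01 len=5 : 99 4b 92 4b 92
query mem[0x02]=0x4b, mem[0x16]=0x14, mem[0x0c]=0x4b, mem[0x05]=0x92

MEM[0x02,0x16,0x0c,0x05] = 4b 14 4b 92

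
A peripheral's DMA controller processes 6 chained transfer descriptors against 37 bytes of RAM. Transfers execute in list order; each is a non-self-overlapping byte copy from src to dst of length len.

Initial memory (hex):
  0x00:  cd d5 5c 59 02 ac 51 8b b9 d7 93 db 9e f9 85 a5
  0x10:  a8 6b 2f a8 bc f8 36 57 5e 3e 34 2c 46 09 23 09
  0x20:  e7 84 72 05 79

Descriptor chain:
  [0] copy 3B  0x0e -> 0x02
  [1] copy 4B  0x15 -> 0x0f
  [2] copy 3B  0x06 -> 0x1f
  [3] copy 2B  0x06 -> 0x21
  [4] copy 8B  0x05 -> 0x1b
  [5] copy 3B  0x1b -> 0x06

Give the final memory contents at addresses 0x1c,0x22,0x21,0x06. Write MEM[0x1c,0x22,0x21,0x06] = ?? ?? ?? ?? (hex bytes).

MEM[0x1c,0x22,0x21,0x06] = 51 9e db ac

#0 dst[0x02+3] := {0x85,0xa5,0xa8}
#1 dst[0x0f+4] := {0xf8,0x36,0x57,0x5e}
#2 dst[0x1f+3] := {0x51,0x8b,0xb9}
#3 dst[0x21+2] := {0x51,0x8b}
#4 dst[0x1b+8] := {0xac,0x51,0x8b,0xb9,0xd7,0x93,0xdb,0x9e}
#5 dst[0x06+3] := {0xac,0x51,0x8b}
query mem[0x1c]=0x51, mem[0x22]=0x9e, mem[0x21]=0xdb, mem[0x06]=0xac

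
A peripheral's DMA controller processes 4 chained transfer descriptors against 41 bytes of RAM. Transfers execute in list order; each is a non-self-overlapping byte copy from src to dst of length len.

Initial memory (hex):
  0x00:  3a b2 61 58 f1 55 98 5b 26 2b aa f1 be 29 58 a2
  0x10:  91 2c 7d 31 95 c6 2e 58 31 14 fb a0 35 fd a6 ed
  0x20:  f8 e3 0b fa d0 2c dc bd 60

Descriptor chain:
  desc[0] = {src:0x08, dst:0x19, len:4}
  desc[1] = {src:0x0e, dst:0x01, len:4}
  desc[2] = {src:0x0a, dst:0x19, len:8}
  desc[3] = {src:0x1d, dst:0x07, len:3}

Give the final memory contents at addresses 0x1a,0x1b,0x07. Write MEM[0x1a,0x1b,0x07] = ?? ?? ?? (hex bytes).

MEM[0x1a,0x1b,0x07] = f1 be 58

#0 dst[0x19+4] := {0x26,0x2b,0xaa,0xf1}
#1 dst[0x01+4] := {0x58,0xa2,0x91,0x2c}
#2 dst[0x19+8] := {0xaa,0xf1,0xbe,0x29,0x58,0xa2,0x91,0x2c}
#3 dst[0x07+3] := {0x58,0xa2,0x91}
query mem[0x1a]=0xf1, mem[0x1b]=0xbe, mem[0x07]=0x58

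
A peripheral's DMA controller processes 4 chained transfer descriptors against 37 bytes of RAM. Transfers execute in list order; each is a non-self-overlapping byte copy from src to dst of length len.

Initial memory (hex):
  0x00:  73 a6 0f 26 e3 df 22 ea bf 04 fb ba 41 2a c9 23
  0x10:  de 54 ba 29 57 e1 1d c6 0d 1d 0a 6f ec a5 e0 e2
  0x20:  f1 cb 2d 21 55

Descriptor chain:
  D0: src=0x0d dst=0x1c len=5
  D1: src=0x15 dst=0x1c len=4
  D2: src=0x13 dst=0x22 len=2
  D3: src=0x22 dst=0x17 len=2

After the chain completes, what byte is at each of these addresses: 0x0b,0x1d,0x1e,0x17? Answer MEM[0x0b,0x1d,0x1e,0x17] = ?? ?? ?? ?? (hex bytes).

D0: mem[0x1c..0x20] <- [2a c9 23 de 54]
D1: mem[0x1c..0x1f] <- [e1 1d c6 0d]
D2: mem[0x22..0x23] <- [29 57]
D3: mem[0x17..0x18] <- [29 57]
query mem[0x0b]=0xba, mem[0x1d]=0x1d, mem[0x1e]=0xc6, mem[0x17]=0x29

MEM[0x0b,0x1d,0x1e,0x17] = ba 1d c6 29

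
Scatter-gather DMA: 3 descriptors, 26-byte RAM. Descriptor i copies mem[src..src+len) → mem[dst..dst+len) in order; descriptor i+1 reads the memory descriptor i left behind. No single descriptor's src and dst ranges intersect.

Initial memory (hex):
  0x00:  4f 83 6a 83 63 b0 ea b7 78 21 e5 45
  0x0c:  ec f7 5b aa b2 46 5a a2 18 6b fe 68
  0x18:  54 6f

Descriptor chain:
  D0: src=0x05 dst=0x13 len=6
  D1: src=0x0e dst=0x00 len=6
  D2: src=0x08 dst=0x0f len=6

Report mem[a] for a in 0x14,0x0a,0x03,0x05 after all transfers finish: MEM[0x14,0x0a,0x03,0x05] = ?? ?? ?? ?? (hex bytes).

#0 dst[0x13+6] := {0xb0,0xea,0xb7,0x78,0x21,0xe5}
#1 dst[0x00+6] := {0x5b,0xaa,0xb2,0x46,0x5a,0xb0}
#2 dst[0x0f+6] := {0x78,0x21,0xe5,0x45,0xec,0xf7}
query mem[0x14]=0xf7, mem[0x0a]=0xe5, mem[0x03]=0x46, mem[0x05]=0xb0

MEM[0x14,0x0a,0x03,0x05] = f7 e5 46 b0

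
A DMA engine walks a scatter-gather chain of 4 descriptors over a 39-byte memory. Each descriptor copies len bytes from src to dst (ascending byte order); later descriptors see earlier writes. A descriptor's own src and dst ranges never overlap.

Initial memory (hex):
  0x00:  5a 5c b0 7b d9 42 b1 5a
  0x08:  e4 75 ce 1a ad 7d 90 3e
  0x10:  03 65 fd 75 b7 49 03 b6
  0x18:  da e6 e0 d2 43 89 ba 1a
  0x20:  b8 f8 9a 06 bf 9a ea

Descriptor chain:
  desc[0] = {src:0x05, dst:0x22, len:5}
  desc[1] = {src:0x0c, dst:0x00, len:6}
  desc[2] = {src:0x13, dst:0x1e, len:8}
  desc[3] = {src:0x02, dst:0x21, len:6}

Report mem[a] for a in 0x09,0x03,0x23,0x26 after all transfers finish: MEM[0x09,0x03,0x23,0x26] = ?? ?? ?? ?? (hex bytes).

MEM[0x09,0x03,0x23,0x26] = 75 3e 03 5a

[0] 0x05->0x22 len=5 : 42 b1 5a e4 75
[1] 0x0c->0x00 len=6 : ad 7d 90 3e 03 65
[2] 0x13->0x1e len=8 : 75 b7 49 03 b6 da e6 e0
[3] 0x02->0x21 len=6 : 90 3e 03 65 b1 5a
query mem[0x09]=0x75, mem[0x03]=0x3e, mem[0x23]=0x03, mem[0x26]=0x5a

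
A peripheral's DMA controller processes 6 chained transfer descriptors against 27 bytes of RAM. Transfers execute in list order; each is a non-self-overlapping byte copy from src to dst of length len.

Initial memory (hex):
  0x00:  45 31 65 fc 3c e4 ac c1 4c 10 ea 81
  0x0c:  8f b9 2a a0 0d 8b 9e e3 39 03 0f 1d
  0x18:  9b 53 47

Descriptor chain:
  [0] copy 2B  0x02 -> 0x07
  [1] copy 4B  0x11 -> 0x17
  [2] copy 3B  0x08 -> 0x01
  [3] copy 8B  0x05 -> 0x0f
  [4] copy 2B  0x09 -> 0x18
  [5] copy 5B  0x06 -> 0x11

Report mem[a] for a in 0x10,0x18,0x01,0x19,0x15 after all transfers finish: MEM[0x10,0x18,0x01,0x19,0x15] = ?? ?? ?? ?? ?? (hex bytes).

MEM[0x10,0x18,0x01,0x19,0x15] = ac 10 fc ea ea

#0 dst[0x07+2] := {0x65,0xfc}
#1 dst[0x17+4] := {0x8b,0x9e,0xe3,0x39}
#2 dst[0x01+3] := {0xfc,0x10,0xea}
#3 dst[0x0f+8] := {0xe4,0xac,0x65,0xfc,0x10,0xea,0x81,0x8f}
#4 dst[0x18+2] := {0x10,0xea}
#5 dst[0x11+5] := {0xac,0x65,0xfc,0x10,0xea}
query mem[0x10]=0xac, mem[0x18]=0x10, mem[0x01]=0xfc, mem[0x19]=0xea, mem[0x15]=0xea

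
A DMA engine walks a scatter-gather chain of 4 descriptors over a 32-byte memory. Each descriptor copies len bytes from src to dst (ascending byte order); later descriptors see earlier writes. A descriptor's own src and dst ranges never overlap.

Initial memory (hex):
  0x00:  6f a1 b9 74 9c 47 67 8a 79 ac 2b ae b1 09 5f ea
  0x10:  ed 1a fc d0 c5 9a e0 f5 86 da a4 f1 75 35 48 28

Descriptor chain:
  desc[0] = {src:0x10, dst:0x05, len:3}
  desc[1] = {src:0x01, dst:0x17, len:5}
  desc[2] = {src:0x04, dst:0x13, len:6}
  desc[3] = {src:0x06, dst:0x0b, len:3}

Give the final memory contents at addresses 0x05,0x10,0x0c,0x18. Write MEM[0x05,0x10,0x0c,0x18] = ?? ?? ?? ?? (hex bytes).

[0] 0x10->0x05 len=3 : ed 1a fc
[1] 0x01->0x17 len=5 : a1 b9 74 9c ed
[2] 0x04->0x13 len=6 : 9c ed 1a fc 79 ac
[3] 0x06->0x0b len=3 : 1a fc 79
query mem[0x05]=0xed, mem[0x10]=0xed, mem[0x0c]=0xfc, mem[0x18]=0xac

MEM[0x05,0x10,0x0c,0x18] = ed ed fc ac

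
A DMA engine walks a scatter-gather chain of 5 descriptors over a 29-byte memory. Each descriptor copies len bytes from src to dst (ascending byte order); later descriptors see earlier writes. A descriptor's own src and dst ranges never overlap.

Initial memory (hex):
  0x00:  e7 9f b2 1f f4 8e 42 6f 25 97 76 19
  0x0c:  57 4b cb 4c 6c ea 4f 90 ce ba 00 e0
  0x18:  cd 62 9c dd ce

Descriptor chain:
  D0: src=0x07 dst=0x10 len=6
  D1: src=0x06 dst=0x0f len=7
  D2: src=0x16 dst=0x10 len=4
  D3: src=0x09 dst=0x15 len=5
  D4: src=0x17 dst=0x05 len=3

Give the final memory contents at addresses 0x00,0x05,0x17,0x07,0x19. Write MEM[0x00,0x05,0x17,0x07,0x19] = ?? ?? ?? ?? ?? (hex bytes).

MEM[0x00,0x05,0x17,0x07,0x19] = e7 19 19 4b 4b

#0 dst[0x10+6] := {0x6f,0x25,0x97,0x76,0x19,0x57}
#1 dst[0x0f+7] := {0x42,0x6f,0x25,0x97,0x76,0x19,0x57}
#2 dst[0x10+4] := {0x00,0xe0,0xcd,0x62}
#3 dst[0x15+5] := {0x97,0x76,0x19,0x57,0x4b}
#4 dst[0x05+3] := {0x19,0x57,0x4b}
query mem[0x00]=0xe7, mem[0x05]=0x19, mem[0x17]=0x19, mem[0x07]=0x4b, mem[0x19]=0x4b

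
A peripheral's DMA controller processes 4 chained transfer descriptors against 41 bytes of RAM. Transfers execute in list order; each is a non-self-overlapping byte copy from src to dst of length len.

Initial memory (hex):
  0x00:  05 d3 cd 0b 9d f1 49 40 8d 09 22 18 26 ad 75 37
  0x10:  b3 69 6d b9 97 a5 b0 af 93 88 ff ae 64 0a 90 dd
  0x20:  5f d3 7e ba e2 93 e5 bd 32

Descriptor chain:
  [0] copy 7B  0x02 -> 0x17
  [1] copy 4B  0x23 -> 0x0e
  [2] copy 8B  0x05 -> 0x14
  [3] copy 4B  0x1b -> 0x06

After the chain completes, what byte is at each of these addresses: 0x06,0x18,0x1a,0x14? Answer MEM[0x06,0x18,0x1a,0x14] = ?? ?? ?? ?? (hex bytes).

MEM[0x06,0x18,0x1a,0x14] = 26 09 18 f1

D0: mem[0x17..0x1d] <- [cd 0b 9d f1 49 40 8d]
D1: mem[0x0e..0x11] <- [ba e2 93 e5]
D2: mem[0x14..0x1b] <- [f1 49 40 8d 09 22 18 26]
D3: mem[0x06..0x09] <- [26 40 8d 90]
query mem[0x06]=0x26, mem[0x18]=0x09, mem[0x1a]=0x18, mem[0x14]=0xf1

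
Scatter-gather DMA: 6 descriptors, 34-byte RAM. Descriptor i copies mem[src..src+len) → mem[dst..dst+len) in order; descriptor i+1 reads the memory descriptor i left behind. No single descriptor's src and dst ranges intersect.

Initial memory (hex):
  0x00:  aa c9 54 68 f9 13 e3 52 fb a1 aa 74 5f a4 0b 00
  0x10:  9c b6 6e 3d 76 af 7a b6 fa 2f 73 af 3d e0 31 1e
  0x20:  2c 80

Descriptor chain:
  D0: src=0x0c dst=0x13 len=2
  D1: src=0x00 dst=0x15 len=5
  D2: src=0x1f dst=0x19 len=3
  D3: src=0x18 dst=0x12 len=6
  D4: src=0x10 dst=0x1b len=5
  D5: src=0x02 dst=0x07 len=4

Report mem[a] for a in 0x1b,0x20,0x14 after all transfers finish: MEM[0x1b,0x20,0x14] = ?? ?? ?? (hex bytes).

[0] 0x0c->0x13 len=2 : 5f a4
[1] 0x00->0x15 len=5 : aa c9 54 68 f9
[2] 0x1f->0x19 len=3 : 1e 2c 80
[3] 0x18->0x12 len=6 : 68 1e 2c 80 3d e0
[4] 0x10->0x1b len=5 : 9c b6 68 1e 2c
[5] 0x02->0x07 len=4 : 54 68 f9 13
query mem[0x1b]=0x9c, mem[0x20]=0x2c, mem[0x14]=0x2c

MEM[0x1b,0x20,0x14] = 9c 2c 2c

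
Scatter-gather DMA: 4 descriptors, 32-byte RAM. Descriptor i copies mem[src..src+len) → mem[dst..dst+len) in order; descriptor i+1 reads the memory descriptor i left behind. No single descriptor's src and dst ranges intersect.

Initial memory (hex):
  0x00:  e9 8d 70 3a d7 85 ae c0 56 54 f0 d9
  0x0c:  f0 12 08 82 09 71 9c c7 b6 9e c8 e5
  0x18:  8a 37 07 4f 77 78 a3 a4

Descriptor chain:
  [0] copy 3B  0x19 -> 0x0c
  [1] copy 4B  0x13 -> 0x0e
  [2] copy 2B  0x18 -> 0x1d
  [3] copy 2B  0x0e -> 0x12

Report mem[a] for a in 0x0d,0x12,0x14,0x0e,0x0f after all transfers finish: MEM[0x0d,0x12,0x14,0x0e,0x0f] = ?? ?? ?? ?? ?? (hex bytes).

MEM[0x0d,0x12,0x14,0x0e,0x0f] = 07 c7 b6 c7 b6

  after D0: wrote 3B at 0x0c = 37074f
  after D1: wrote 4B at 0x0e = c7b69ec8
  after D2: wrote 2B at 0x1d = 8a37
  after D3: wrote 2B at 0x12 = c7b6
query mem[0x0d]=0x07, mem[0x12]=0xc7, mem[0x14]=0xb6, mem[0x0e]=0xc7, mem[0x0f]=0xb6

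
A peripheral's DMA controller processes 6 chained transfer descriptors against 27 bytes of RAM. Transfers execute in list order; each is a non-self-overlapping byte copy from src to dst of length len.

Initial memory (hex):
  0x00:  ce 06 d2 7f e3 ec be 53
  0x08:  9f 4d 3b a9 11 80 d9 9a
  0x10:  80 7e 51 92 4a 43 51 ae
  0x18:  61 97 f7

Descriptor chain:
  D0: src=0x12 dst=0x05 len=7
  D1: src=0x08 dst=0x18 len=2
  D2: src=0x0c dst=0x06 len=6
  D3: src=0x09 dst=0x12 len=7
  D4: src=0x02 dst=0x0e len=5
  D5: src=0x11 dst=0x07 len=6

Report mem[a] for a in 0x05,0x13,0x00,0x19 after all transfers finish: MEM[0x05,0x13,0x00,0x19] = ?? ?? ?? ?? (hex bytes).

MEM[0x05,0x13,0x00,0x19] = 51 80 ce 51

  after D0: wrote 7B at 0x05 = 51924a4351ae61
  after D1: wrote 2B at 0x18 = 4351
  after D2: wrote 6B at 0x06 = 1180d99a807e
  after D3: wrote 7B at 0x12 = 9a807e1180d99a
  after D4: wrote 5B at 0x0e = d27fe35111
  after D5: wrote 6B at 0x07 = 5111807e1180
query mem[0x05]=0x51, mem[0x13]=0x80, mem[0x00]=0xce, mem[0x19]=0x51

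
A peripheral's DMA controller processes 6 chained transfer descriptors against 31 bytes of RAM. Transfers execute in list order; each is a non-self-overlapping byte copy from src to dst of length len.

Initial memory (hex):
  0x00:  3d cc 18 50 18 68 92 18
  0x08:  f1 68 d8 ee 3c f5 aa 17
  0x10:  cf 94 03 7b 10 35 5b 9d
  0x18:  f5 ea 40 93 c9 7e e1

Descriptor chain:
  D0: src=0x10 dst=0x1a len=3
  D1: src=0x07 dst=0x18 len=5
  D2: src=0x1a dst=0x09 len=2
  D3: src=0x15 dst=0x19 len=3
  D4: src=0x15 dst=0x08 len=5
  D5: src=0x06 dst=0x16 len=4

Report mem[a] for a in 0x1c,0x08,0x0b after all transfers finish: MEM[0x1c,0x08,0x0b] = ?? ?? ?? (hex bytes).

MEM[0x1c,0x08,0x0b] = ee 35 18

D0: mem[0x1a..0x1c] <- [cf 94 03]
D1: mem[0x18..0x1c] <- [18 f1 68 d8 ee]
D2: mem[0x09..0x0a] <- [68 d8]
D3: mem[0x19..0x1b] <- [35 5b 9d]
D4: mem[0x08..0x0c] <- [35 5b 9d 18 35]
D5: mem[0x16..0x19] <- [92 18 35 5b]
query mem[0x1c]=0xee, mem[0x08]=0x35, mem[0x0b]=0x18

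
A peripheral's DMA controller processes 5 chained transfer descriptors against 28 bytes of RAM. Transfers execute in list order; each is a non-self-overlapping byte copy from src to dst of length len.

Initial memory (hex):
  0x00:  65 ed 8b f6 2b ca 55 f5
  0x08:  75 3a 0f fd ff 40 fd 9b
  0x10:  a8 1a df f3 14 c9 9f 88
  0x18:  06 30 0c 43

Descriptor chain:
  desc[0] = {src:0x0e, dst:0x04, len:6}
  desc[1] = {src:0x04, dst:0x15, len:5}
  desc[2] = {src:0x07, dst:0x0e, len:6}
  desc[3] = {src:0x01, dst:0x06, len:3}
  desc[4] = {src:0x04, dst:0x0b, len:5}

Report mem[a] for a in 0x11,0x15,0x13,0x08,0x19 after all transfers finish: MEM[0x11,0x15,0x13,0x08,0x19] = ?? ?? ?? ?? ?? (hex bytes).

MEM[0x11,0x15,0x13,0x08,0x19] = 0f fd ff f6 df

  after D0: wrote 6B at 0x04 = fd9ba81adff3
  after D1: wrote 5B at 0x15 = fd9ba81adf
  after D2: wrote 6B at 0x0e = 1adff30ffdff
  after D3: wrote 3B at 0x06 = ed8bf6
  after D4: wrote 5B at 0x0b = fd9bed8bf6
query mem[0x11]=0x0f, mem[0x15]=0xfd, mem[0x13]=0xff, mem[0x08]=0xf6, mem[0x19]=0xdf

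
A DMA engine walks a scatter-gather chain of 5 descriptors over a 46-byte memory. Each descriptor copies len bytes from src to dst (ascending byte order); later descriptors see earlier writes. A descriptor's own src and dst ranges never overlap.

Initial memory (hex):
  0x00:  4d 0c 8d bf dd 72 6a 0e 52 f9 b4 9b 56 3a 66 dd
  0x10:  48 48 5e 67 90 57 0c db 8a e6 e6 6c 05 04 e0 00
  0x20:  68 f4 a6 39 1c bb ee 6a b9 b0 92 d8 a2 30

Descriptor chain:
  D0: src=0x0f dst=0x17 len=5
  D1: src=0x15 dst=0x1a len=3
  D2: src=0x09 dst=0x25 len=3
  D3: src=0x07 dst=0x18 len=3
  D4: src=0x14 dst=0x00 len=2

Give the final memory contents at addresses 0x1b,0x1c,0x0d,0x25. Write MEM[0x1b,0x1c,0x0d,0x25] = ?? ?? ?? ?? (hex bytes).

[0] 0x0f->0x17 len=5 : dd 48 48 5e 67
[1] 0x15->0x1a len=3 : 57 0c dd
[2] 0x09->0x25 len=3 : f9 b4 9b
[3] 0x07->0x18 len=3 : 0e 52 f9
[4] 0x14->0x00 len=2 : 90 57
query mem[0x1b]=0x0c, mem[0x1c]=0xdd, mem[0x0d]=0x3a, mem[0x25]=0xf9

MEM[0x1b,0x1c,0x0d,0x25] = 0c dd 3a f9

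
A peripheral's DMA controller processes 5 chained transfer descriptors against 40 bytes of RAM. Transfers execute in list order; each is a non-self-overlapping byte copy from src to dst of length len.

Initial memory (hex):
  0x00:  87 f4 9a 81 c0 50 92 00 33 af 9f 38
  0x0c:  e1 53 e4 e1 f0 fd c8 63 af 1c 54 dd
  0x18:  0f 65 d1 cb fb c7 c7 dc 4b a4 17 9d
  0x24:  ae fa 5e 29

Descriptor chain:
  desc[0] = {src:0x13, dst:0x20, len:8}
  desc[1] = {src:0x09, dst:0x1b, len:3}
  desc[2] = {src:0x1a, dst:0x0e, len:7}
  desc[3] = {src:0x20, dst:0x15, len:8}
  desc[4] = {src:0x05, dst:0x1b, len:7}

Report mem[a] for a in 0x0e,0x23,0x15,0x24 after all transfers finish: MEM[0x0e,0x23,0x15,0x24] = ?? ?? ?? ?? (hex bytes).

D0: mem[0x20..0x27] <- [63 af 1c 54 dd 0f 65 d1]
D1: mem[0x1b..0x1d] <- [af 9f 38]
D2: mem[0x0e..0x14] <- [d1 af 9f 38 c7 dc 63]
D3: mem[0x15..0x1c] <- [63 af 1c 54 dd 0f 65 d1]
D4: mem[0x1b..0x21] <- [50 92 00 33 af 9f 38]
query mem[0x0e]=0xd1, mem[0x23]=0x54, mem[0x15]=0x63, mem[0x24]=0xdd

MEM[0x0e,0x23,0x15,0x24] = d1 54 63 dd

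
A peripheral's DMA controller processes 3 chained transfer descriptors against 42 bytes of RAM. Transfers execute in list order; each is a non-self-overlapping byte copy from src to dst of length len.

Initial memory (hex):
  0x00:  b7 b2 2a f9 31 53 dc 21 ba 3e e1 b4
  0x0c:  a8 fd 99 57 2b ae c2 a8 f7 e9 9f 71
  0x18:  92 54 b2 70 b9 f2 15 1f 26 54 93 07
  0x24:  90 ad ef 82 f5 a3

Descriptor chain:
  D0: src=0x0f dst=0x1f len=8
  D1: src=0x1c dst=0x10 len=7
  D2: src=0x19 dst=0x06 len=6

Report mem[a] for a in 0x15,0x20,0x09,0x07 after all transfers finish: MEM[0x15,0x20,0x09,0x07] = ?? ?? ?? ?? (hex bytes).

#0 dst[0x1f+8] := {0x57,0x2b,0xae,0xc2,0xa8,0xf7,0xe9,0x9f}
#1 dst[0x10+7] := {0xb9,0xf2,0x15,0x57,0x2b,0xae,0xc2}
#2 dst[0x06+6] := {0x54,0xb2,0x70,0xb9,0xf2,0x15}
query mem[0x15]=0xae, mem[0x20]=0x2b, mem[0x09]=0xb9, mem[0x07]=0xb2

MEM[0x15,0x20,0x09,0x07] = ae 2b b9 b2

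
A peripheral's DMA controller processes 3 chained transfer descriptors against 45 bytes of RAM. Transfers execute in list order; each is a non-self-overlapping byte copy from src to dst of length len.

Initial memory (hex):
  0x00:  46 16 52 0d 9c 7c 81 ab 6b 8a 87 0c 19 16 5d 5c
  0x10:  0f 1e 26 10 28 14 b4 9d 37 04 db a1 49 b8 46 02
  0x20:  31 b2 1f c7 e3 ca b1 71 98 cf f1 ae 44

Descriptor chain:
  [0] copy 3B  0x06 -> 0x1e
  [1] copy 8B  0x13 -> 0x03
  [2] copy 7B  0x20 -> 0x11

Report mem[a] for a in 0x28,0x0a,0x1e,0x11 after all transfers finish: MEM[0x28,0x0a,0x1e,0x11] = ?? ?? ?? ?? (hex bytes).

MEM[0x28,0x0a,0x1e,0x11] = 98 db 81 6b

#0 dst[0x1e+3] := {0x81,0xab,0x6b}
#1 dst[0x03+8] := {0x10,0x28,0x14,0xb4,0x9d,0x37,0x04,0xdb}
#2 dst[0x11+7] := {0x6b,0xb2,0x1f,0xc7,0xe3,0xca,0xb1}
query mem[0x28]=0x98, mem[0x0a]=0xdb, mem[0x1e]=0x81, mem[0x11]=0x6b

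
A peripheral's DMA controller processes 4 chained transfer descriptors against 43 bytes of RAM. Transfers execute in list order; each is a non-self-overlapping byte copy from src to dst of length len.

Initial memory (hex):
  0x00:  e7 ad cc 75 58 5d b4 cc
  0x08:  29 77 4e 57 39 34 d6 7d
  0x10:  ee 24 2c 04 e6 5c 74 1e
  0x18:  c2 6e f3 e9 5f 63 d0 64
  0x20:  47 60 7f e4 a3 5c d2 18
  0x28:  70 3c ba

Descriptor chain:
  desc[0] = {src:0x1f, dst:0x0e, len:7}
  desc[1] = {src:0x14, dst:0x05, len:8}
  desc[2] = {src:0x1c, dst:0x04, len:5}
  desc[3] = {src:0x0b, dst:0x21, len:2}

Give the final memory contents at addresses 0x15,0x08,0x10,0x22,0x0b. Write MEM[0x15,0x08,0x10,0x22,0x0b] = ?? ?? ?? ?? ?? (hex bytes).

MEM[0x15,0x08,0x10,0x22,0x0b] = 5c 47 60 e9 f3

#0 dst[0x0e+7] := {0x64,0x47,0x60,0x7f,0xe4,0xa3,0x5c}
#1 dst[0x05+8] := {0x5c,0x5c,0x74,0x1e,0xc2,0x6e,0xf3,0xe9}
#2 dst[0x04+5] := {0x5f,0x63,0xd0,0x64,0x47}
#3 dst[0x21+2] := {0xf3,0xe9}
query mem[0x15]=0x5c, mem[0x08]=0x47, mem[0x10]=0x60, mem[0x22]=0xe9, mem[0x0b]=0xf3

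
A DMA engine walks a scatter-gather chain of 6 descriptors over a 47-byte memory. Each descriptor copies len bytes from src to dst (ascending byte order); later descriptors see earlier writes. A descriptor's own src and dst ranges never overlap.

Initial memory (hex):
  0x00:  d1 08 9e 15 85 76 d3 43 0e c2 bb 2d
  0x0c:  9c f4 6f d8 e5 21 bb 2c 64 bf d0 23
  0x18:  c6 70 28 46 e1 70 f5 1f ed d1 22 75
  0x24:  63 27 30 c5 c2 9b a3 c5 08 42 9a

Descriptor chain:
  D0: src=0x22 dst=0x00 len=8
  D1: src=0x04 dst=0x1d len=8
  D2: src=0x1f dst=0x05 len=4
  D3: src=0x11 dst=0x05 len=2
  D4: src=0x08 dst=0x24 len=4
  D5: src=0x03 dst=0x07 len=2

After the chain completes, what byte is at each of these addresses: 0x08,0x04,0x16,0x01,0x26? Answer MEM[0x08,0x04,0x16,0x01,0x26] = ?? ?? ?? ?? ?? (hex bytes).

  after D0: wrote 8B at 0x00 = 2275632730c5c29b
  after D1: wrote 8B at 0x1d = 30c5c29b0ec2bb2d
  after D2: wrote 4B at 0x05 = c29b0ec2
  after D3: wrote 2B at 0x05 = 21bb
  after D4: wrote 4B at 0x24 = c2c2bb2d
  after D5: wrote 2B at 0x07 = 2730
query mem[0x08]=0x30, mem[0x04]=0x30, mem[0x16]=0xd0, mem[0x01]=0x75, mem[0x26]=0xbb

MEM[0x08,0x04,0x16,0x01,0x26] = 30 30 d0 75 bb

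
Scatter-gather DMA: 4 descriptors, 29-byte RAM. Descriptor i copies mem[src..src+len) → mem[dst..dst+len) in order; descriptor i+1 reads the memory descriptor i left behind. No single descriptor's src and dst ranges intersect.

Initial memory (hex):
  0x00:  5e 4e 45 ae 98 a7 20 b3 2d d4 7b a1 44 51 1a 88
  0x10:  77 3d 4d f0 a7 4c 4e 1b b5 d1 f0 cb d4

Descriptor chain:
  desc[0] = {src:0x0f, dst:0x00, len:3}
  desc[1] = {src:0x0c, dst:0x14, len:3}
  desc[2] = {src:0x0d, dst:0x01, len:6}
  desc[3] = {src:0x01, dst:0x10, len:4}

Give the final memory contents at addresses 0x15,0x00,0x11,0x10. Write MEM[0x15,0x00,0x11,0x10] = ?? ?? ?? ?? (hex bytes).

[0] 0x0f->0x00 len=3 : 88 77 3d
[1] 0x0c->0x14 len=3 : 44 51 1a
[2] 0x0d->0x01 len=6 : 51 1a 88 77 3d 4d
[3] 0x01->0x10 len=4 : 51 1a 88 77
query mem[0x15]=0x51, mem[0x00]=0x88, mem[0x11]=0x1a, mem[0x10]=0x51

MEM[0x15,0x00,0x11,0x10] = 51 88 1a 51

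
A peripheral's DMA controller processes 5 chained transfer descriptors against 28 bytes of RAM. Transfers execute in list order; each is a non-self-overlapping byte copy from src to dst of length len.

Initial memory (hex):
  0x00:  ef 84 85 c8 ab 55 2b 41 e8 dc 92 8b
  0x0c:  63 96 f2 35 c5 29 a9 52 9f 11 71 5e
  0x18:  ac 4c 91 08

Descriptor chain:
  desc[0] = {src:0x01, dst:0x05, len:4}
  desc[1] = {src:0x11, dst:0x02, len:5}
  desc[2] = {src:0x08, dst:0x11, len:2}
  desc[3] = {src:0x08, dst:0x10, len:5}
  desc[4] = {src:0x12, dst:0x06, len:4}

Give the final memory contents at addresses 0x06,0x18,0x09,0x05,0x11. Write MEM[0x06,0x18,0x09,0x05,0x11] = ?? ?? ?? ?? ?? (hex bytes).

MEM[0x06,0x18,0x09,0x05,0x11] = 92 ac 11 9f dc

  after D0: wrote 4B at 0x05 = 8485c8ab
  after D1: wrote 5B at 0x02 = 29a9529f11
  after D2: wrote 2B at 0x11 = abdc
  after D3: wrote 5B at 0x10 = abdc928b63
  after D4: wrote 4B at 0x06 = 928b6311
query mem[0x06]=0x92, mem[0x18]=0xac, mem[0x09]=0x11, mem[0x05]=0x9f, mem[0x11]=0xdc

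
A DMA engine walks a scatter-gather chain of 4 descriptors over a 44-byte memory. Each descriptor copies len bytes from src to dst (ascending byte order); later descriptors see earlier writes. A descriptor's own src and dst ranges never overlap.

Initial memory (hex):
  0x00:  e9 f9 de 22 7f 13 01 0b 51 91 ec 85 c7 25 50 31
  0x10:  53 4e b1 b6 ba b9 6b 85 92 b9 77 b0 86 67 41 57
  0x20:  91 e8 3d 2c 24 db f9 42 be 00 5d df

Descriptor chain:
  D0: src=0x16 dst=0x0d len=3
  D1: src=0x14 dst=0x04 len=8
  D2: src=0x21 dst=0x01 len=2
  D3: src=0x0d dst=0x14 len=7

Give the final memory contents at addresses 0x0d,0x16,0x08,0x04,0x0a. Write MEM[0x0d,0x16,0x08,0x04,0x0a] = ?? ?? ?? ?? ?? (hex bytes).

MEM[0x0d,0x16,0x08,0x04,0x0a] = 6b 92 92 ba 77

[0] 0x16->0x0d len=3 : 6b 85 92
[1] 0x14->0x04 len=8 : ba b9 6b 85 92 b9 77 b0
[2] 0x21->0x01 len=2 : e8 3d
[3] 0x0d->0x14 len=7 : 6b 85 92 53 4e b1 b6
query mem[0x0d]=0x6b, mem[0x16]=0x92, mem[0x08]=0x92, mem[0x04]=0xba, mem[0x0a]=0x77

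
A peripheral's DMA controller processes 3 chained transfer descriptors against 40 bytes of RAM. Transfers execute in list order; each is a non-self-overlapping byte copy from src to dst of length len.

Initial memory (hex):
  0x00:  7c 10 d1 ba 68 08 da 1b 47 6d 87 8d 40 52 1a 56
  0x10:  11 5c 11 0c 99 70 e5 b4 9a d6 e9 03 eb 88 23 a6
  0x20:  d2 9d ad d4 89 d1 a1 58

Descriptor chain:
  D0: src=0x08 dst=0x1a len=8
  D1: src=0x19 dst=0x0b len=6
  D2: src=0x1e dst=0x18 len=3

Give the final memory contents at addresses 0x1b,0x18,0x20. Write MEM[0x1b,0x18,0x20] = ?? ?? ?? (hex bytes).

#0 dst[0x1a+8] := {0x47,0x6d,0x87,0x8d,0x40,0x52,0x1a,0x56}
#1 dst[0x0b+6] := {0xd6,0x47,0x6d,0x87,0x8d,0x40}
#2 dst[0x18+3] := {0x40,0x52,0x1a}
query mem[0x1b]=0x6d, mem[0x18]=0x40, mem[0x20]=0x1a

MEM[0x1b,0x18,0x20] = 6d 40 1a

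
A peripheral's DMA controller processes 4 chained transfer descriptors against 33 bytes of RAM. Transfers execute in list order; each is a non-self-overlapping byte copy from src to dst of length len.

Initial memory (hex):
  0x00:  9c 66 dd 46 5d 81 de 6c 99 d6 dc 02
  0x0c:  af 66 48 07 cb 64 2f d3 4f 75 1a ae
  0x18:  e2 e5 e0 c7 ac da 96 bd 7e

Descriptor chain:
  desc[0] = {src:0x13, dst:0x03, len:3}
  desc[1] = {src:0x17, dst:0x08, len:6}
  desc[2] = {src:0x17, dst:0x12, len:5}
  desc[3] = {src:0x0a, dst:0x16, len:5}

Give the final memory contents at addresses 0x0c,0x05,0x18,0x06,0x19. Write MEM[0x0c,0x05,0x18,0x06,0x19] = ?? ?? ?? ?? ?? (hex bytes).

[0] 0x13->0x03 len=3 : d3 4f 75
[1] 0x17->0x08 len=6 : ae e2 e5 e0 c7 ac
[2] 0x17->0x12 len=5 : ae e2 e5 e0 c7
[3] 0x0a->0x16 len=5 : e5 e0 c7 ac 48
query mem[0x0c]=0xc7, mem[0x05]=0x75, mem[0x18]=0xc7, mem[0x06]=0xde, mem[0x19]=0xac

MEM[0x0c,0x05,0x18,0x06,0x19] = c7 75 c7 de ac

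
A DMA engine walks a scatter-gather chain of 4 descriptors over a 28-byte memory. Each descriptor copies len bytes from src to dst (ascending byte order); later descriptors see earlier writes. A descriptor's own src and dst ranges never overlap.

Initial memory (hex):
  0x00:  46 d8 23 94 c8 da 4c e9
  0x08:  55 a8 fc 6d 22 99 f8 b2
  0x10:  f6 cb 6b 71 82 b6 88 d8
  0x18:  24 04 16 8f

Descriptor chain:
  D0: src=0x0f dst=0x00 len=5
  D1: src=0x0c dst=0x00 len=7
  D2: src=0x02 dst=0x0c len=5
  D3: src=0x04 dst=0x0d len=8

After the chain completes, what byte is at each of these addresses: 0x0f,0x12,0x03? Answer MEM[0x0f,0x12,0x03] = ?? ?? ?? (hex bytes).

MEM[0x0f,0x12,0x03] = 6b a8 b2

#0 dst[0x00+5] := {0xb2,0xf6,0xcb,0x6b,0x71}
#1 dst[0x00+7] := {0x22,0x99,0xf8,0xb2,0xf6,0xcb,0x6b}
#2 dst[0x0c+5] := {0xf8,0xb2,0xf6,0xcb,0x6b}
#3 dst[0x0d+8] := {0xf6,0xcb,0x6b,0xe9,0x55,0xa8,0xfc,0x6d}
query mem[0x0f]=0x6b, mem[0x12]=0xa8, mem[0x03]=0xb2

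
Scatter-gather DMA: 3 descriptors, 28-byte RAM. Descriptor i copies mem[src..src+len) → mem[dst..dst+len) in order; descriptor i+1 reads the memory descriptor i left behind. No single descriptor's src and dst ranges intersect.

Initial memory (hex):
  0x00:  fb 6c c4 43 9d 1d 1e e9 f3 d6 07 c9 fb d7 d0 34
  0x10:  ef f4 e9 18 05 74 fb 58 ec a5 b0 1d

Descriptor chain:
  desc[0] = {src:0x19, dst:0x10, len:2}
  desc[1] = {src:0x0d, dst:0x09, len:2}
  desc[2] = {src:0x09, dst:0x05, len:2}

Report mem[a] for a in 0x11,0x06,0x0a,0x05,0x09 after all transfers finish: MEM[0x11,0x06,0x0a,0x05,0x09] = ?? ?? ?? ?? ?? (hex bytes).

D0: mem[0x10..0x11] <- [a5 b0]
D1: mem[0x09..0x0a] <- [d7 d0]
D2: mem[0x05..0x06] <- [d7 d0]
query mem[0x11]=0xb0, mem[0x06]=0xd0, mem[0x0a]=0xd0, mem[0x05]=0xd7, mem[0x09]=0xd7

MEM[0x11,0x06,0x0a,0x05,0x09] = b0 d0 d0 d7 d7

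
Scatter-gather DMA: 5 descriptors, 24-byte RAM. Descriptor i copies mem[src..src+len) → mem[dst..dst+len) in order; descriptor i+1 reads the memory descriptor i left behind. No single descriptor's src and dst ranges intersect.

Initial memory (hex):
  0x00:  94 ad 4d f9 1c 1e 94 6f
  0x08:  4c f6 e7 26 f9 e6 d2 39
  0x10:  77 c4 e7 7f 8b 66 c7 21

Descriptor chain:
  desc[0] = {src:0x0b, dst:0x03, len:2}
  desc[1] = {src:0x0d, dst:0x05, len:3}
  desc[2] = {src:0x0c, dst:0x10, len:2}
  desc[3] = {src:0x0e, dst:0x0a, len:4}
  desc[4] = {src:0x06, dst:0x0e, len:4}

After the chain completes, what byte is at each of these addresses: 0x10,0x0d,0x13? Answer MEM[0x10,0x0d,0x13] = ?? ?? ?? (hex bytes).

  after D0: wrote 2B at 0x03 = 26f9
  after D1: wrote 3B at 0x05 = e6d239
  after D2: wrote 2B at 0x10 = f9e6
  after D3: wrote 4B at 0x0a = d239f9e6
  after D4: wrote 4B at 0x0e = d2394cf6
query mem[0x10]=0x4c, mem[0x0d]=0xe6, mem[0x13]=0x7f

MEM[0x10,0x0d,0x13] = 4c e6 7f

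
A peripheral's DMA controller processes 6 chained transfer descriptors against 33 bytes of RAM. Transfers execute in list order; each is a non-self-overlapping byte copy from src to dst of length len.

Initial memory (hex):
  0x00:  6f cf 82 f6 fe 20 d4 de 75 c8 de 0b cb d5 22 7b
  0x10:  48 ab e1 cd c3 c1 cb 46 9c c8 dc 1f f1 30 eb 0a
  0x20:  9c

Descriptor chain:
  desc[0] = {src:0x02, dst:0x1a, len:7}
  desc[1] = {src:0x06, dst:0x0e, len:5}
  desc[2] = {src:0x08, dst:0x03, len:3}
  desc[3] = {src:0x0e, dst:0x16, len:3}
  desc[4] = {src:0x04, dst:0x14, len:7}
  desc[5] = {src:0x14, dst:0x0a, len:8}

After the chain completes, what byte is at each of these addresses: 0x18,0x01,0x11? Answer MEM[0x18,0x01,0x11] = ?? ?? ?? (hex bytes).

[0] 0x02->0x1a len=7 : 82 f6 fe 20 d4 de 75
[1] 0x06->0x0e len=5 : d4 de 75 c8 de
[2] 0x08->0x03 len=3 : 75 c8 de
[3] 0x0e->0x16 len=3 : d4 de 75
[4] 0x04->0x14 len=7 : c8 de d4 de 75 c8 de
[5] 0x14->0x0a len=8 : c8 de d4 de 75 c8 de f6
query mem[0x18]=0x75, mem[0x01]=0xcf, mem[0x11]=0xf6

MEM[0x18,0x01,0x11] = 75 cf f6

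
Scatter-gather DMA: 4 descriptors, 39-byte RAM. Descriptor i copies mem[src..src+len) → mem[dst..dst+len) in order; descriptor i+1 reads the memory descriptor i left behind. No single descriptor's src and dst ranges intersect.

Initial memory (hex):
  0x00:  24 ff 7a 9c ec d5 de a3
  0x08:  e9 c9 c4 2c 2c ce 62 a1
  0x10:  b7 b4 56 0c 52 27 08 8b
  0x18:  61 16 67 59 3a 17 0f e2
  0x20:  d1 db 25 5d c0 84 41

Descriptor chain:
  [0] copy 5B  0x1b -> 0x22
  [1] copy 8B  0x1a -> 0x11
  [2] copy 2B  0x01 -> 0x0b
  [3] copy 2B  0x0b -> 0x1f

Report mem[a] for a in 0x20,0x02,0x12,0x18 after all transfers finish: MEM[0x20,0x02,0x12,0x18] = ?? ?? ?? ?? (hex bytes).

[0] 0x1b->0x22 len=5 : 59 3a 17 0f e2
[1] 0x1a->0x11 len=8 : 67 59 3a 17 0f e2 d1 db
[2] 0x01->0x0b len=2 : ff 7a
[3] 0x0b->0x1f len=2 : ff 7a
query mem[0x20]=0x7a, mem[0x02]=0x7a, mem[0x12]=0x59, mem[0x18]=0xdb

MEM[0x20,0x02,0x12,0x18] = 7a 7a 59 db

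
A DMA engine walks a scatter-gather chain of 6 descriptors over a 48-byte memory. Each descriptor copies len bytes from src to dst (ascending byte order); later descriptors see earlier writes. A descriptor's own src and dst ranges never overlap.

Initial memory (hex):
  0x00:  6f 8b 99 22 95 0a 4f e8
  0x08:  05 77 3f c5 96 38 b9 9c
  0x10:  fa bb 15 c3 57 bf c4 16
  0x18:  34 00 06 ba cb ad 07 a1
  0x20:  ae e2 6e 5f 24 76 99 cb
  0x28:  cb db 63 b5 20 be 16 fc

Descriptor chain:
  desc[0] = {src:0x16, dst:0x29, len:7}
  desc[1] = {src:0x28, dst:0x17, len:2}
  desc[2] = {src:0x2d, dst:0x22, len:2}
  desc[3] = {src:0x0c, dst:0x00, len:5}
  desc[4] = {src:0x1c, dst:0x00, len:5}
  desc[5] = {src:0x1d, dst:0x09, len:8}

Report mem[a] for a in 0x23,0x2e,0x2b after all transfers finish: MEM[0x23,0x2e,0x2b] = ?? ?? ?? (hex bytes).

MEM[0x23,0x2e,0x2b] = ba ba 34

[0] 0x16->0x29 len=7 : c4 16 34 00 06 ba cb
[1] 0x28->0x17 len=2 : cb c4
[2] 0x2d->0x22 len=2 : 06 ba
[3] 0x0c->0x00 len=5 : 96 38 b9 9c fa
[4] 0x1c->0x00 len=5 : cb ad 07 a1 ae
[5] 0x1d->0x09 len=8 : ad 07 a1 ae e2 06 ba 24
query mem[0x23]=0xba, mem[0x2e]=0xba, mem[0x2b]=0x34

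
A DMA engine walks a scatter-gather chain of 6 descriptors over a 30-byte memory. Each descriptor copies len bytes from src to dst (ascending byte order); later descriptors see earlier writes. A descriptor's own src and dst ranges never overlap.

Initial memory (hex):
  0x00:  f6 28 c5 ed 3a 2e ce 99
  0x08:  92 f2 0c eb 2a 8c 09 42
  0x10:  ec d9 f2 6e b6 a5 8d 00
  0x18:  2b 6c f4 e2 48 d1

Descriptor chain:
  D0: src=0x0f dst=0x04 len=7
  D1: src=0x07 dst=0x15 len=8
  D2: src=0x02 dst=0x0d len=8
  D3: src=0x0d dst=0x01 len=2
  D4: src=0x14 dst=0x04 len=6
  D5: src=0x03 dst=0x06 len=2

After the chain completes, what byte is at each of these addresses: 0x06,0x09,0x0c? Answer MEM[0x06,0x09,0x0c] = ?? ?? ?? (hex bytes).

#0 dst[0x04+7] := {0x42,0xec,0xd9,0xf2,0x6e,0xb6,0xa5}
#1 dst[0x15+8] := {0xf2,0x6e,0xb6,0xa5,0xeb,0x2a,0x8c,0x09}
#2 dst[0x0d+8] := {0xc5,0xed,0x42,0xec,0xd9,0xf2,0x6e,0xb6}
#3 dst[0x01+2] := {0xc5,0xed}
#4 dst[0x04+6] := {0xb6,0xf2,0x6e,0xb6,0xa5,0xeb}
#5 dst[0x06+2] := {0xed,0xb6}
query mem[0x06]=0xed, mem[0x09]=0xeb, mem[0x0c]=0x2a

MEM[0x06,0x09,0x0c] = ed eb 2a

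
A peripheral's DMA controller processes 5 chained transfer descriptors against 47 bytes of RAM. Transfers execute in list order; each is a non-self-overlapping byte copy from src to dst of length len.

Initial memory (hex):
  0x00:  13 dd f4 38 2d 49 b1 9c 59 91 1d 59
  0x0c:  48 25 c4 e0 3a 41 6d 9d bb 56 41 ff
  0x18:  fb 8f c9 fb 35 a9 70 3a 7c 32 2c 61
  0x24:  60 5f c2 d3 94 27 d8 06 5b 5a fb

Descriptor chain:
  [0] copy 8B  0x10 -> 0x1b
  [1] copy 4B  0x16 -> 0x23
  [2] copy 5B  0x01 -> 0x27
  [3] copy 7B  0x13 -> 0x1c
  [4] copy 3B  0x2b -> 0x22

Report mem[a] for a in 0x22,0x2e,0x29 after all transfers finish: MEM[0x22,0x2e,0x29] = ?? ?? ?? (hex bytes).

MEM[0x22,0x2e,0x29] = 49 fb 38

[0] 0x10->0x1b len=8 : 3a 41 6d 9d bb 56 41 ff
[1] 0x16->0x23 len=4 : 41 ff fb 8f
[2] 0x01->0x27 len=5 : dd f4 38 2d 49
[3] 0x13->0x1c len=7 : 9d bb 56 41 ff fb 8f
[4] 0x2b->0x22 len=3 : 49 5b 5a
query mem[0x22]=0x49, mem[0x2e]=0xfb, mem[0x29]=0x38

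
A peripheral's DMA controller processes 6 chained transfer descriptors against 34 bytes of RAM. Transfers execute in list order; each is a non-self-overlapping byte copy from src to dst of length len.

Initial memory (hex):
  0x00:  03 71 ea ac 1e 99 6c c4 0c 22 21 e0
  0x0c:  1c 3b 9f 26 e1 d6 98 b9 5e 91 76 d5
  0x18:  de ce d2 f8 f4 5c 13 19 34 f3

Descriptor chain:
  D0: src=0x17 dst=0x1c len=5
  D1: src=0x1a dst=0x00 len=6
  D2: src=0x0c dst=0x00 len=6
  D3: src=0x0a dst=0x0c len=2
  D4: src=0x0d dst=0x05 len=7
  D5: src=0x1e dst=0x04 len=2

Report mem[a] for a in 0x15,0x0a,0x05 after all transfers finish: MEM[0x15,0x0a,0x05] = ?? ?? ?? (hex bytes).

  after D0: wrote 5B at 0x1c = d5deced2f8
  after D1: wrote 6B at 0x00 = d2f8d5deced2
  after D2: wrote 6B at 0x00 = 1c3b9f26e1d6
  after D3: wrote 2B at 0x0c = 21e0
  after D4: wrote 7B at 0x05 = e09f26e1d698b9
  after D5: wrote 2B at 0x04 = ced2
query mem[0x15]=0x91, mem[0x0a]=0x98, mem[0x05]=0xd2

MEM[0x15,0x0a,0x05] = 91 98 d2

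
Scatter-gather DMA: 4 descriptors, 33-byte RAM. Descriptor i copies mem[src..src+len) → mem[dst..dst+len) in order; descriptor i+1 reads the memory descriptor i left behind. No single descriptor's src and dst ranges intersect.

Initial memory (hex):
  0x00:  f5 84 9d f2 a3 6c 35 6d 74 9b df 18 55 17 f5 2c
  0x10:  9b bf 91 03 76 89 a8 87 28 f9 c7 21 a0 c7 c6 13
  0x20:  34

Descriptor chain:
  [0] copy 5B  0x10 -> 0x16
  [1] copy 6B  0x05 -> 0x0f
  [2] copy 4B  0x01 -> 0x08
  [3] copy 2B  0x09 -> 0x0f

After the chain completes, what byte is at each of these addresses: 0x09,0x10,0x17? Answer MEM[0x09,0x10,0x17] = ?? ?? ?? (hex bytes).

MEM[0x09,0x10,0x17] = 9d f2 bf

#0 dst[0x16+5] := {0x9b,0xbf,0x91,0x03,0x76}
#1 dst[0x0f+6] := {0x6c,0x35,0x6d,0x74,0x9b,0xdf}
#2 dst[0x08+4] := {0x84,0x9d,0xf2,0xa3}
#3 dst[0x0f+2] := {0x9d,0xf2}
query mem[0x09]=0x9d, mem[0x10]=0xf2, mem[0x17]=0xbf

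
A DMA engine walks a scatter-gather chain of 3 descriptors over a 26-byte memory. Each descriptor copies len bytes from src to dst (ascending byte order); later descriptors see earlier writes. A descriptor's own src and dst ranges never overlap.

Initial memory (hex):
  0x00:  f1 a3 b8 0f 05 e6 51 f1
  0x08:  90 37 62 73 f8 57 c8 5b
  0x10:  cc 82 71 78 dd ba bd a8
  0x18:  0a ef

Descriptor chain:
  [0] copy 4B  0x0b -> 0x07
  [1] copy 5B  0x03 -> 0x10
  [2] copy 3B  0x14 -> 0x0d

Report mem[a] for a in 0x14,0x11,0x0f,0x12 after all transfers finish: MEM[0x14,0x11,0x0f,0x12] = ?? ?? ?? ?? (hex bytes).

MEM[0x14,0x11,0x0f,0x12] = 73 05 bd e6

[0] 0x0b->0x07 len=4 : 73 f8 57 c8
[1] 0x03->0x10 len=5 : 0f 05 e6 51 73
[2] 0x14->0x0d len=3 : 73 ba bd
query mem[0x14]=0x73, mem[0x11]=0x05, mem[0x0f]=0xbd, mem[0x12]=0xe6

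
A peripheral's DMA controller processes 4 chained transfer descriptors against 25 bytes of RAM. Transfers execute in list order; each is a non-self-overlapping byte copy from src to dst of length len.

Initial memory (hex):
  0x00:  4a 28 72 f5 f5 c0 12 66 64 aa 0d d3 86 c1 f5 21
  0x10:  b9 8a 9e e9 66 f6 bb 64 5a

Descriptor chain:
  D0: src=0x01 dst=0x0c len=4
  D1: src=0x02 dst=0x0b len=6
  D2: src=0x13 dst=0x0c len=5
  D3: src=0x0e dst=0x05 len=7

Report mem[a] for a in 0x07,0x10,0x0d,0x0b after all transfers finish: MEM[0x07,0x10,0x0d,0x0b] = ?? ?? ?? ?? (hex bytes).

MEM[0x07,0x10,0x0d,0x0b] = 64 64 66 66

D0: mem[0x0c..0x0f] <- [28 72 f5 f5]
D1: mem[0x0b..0x10] <- [72 f5 f5 c0 12 66]
D2: mem[0x0c..0x10] <- [e9 66 f6 bb 64]
D3: mem[0x05..0x0b] <- [f6 bb 64 8a 9e e9 66]
query mem[0x07]=0x64, mem[0x10]=0x64, mem[0x0d]=0x66, mem[0x0b]=0x66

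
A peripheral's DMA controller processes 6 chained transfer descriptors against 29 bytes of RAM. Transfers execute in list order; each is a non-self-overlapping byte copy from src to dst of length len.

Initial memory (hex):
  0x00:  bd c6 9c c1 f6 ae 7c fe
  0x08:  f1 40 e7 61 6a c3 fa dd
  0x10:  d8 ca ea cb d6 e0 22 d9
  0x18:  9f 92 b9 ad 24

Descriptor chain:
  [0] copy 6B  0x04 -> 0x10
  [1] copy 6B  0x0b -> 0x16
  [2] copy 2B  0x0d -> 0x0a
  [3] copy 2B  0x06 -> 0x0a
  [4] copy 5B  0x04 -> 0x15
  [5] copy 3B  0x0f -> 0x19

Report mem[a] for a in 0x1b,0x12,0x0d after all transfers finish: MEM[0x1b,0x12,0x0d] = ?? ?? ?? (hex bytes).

MEM[0x1b,0x12,0x0d] = ae 7c c3

  after D0: wrote 6B at 0x10 = f6ae7cfef140
  after D1: wrote 6B at 0x16 = 616ac3faddf6
  after D2: wrote 2B at 0x0a = c3fa
  after D3: wrote 2B at 0x0a = 7cfe
  after D4: wrote 5B at 0x15 = f6ae7cfef1
  after D5: wrote 3B at 0x19 = ddf6ae
query mem[0x1b]=0xae, mem[0x12]=0x7c, mem[0x0d]=0xc3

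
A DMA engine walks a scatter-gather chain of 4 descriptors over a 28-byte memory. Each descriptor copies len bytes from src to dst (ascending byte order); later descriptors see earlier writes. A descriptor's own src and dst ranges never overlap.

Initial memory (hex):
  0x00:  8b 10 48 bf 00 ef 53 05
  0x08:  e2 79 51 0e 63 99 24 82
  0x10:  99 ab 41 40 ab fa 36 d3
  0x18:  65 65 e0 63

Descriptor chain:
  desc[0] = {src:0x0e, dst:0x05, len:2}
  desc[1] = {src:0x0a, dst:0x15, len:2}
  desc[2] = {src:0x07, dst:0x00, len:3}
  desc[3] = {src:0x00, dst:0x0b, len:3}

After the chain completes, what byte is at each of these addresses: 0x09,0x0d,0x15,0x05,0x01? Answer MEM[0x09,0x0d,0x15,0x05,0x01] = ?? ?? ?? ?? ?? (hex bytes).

MEM[0x09,0x0d,0x15,0x05,0x01] = 79 79 51 24 e2

#0 dst[0x05+2] := {0x24,0x82}
#1 dst[0x15+2] := {0x51,0x0e}
#2 dst[0x00+3] := {0x05,0xe2,0x79}
#3 dst[0x0b+3] := {0x05,0xe2,0x79}
query mem[0x09]=0x79, mem[0x0d]=0x79, mem[0x15]=0x51, mem[0x05]=0x24, mem[0x01]=0xe2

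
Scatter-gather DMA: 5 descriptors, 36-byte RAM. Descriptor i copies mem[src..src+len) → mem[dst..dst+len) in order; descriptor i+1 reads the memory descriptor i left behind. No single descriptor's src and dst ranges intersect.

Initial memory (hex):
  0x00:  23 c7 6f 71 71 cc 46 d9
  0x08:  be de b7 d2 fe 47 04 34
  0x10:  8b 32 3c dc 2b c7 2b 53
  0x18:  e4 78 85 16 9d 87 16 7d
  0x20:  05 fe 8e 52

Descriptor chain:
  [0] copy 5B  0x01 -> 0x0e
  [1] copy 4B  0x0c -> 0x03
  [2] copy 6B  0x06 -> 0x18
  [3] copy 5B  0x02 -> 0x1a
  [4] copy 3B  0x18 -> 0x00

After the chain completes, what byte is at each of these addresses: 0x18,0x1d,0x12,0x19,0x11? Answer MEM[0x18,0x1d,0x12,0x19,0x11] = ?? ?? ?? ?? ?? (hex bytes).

MEM[0x18,0x1d,0x12,0x19,0x11] = 6f c7 cc d9 71

D0: mem[0x0e..0x12] <- [c7 6f 71 71 cc]
D1: mem[0x03..0x06] <- [fe 47 c7 6f]
D2: mem[0x18..0x1d] <- [6f d9 be de b7 d2]
D3: mem[0x1a..0x1e] <- [6f fe 47 c7 6f]
D4: mem[0x00..0x02] <- [6f d9 6f]
query mem[0x18]=0x6f, mem[0x1d]=0xc7, mem[0x12]=0xcc, mem[0x19]=0xd9, mem[0x11]=0x71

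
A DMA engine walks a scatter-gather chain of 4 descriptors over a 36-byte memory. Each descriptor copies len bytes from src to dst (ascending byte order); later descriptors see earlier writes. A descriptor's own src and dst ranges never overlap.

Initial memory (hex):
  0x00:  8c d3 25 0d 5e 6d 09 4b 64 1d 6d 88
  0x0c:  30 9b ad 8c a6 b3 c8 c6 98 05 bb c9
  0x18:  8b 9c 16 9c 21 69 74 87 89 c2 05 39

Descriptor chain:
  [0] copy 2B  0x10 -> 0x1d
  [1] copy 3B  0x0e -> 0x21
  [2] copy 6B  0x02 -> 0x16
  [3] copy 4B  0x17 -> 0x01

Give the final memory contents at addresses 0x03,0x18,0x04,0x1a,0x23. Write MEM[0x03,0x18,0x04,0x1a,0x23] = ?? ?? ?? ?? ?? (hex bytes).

D0: mem[0x1d..0x1e] <- [a6 b3]
D1: mem[0x21..0x23] <- [ad 8c a6]
D2: mem[0x16..0x1b] <- [25 0d 5e 6d 09 4b]
D3: mem[0x01..0x04] <- [0d 5e 6d 09]
query mem[0x03]=0x6d, mem[0x18]=0x5e, mem[0x04]=0x09, mem[0x1a]=0x09, mem[0x23]=0xa6

MEM[0x03,0x18,0x04,0x1a,0x23] = 6d 5e 09 09 a6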